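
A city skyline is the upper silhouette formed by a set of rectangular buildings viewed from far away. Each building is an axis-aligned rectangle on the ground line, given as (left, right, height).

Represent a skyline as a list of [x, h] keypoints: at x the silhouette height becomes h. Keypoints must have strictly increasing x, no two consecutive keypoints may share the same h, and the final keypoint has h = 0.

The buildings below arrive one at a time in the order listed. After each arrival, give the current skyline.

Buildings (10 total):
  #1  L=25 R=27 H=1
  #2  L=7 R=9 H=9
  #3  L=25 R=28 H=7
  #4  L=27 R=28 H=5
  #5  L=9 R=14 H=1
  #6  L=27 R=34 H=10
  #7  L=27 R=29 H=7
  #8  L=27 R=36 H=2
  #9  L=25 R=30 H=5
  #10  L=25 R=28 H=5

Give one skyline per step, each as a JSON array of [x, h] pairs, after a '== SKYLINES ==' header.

== SKYLINES ==
[[25,1],[27,0]]
[[7,9],[9,0],[25,1],[27,0]]
[[7,9],[9,0],[25,7],[28,0]]
[[7,9],[9,0],[25,7],[28,0]]
[[7,9],[9,1],[14,0],[25,7],[28,0]]
[[7,9],[9,1],[14,0],[25,7],[27,10],[34,0]]
[[7,9],[9,1],[14,0],[25,7],[27,10],[34,0]]
[[7,9],[9,1],[14,0],[25,7],[27,10],[34,2],[36,0]]
[[7,9],[9,1],[14,0],[25,7],[27,10],[34,2],[36,0]]
[[7,9],[9,1],[14,0],[25,7],[27,10],[34,2],[36,0]]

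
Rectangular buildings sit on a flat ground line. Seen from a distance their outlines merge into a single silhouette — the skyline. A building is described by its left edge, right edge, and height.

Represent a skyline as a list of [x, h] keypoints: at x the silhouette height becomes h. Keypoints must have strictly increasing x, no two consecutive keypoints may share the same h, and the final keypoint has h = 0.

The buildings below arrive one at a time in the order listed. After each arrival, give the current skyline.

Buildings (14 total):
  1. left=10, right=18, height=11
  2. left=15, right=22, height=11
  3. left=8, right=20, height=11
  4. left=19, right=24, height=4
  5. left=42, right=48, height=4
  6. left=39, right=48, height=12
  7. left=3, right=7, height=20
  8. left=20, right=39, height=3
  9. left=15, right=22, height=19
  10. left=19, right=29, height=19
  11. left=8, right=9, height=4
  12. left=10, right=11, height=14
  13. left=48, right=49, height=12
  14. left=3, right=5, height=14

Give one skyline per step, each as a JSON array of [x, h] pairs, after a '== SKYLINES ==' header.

== SKYLINES ==
[[10,11],[18,0]]
[[10,11],[22,0]]
[[8,11],[22,0]]
[[8,11],[22,4],[24,0]]
[[8,11],[22,4],[24,0],[42,4],[48,0]]
[[8,11],[22,4],[24,0],[39,12],[48,0]]
[[3,20],[7,0],[8,11],[22,4],[24,0],[39,12],[48,0]]
[[3,20],[7,0],[8,11],[22,4],[24,3],[39,12],[48,0]]
[[3,20],[7,0],[8,11],[15,19],[22,4],[24,3],[39,12],[48,0]]
[[3,20],[7,0],[8,11],[15,19],[29,3],[39,12],[48,0]]
[[3,20],[7,0],[8,11],[15,19],[29,3],[39,12],[48,0]]
[[3,20],[7,0],[8,11],[10,14],[11,11],[15,19],[29,3],[39,12],[48,0]]
[[3,20],[7,0],[8,11],[10,14],[11,11],[15,19],[29,3],[39,12],[49,0]]
[[3,20],[7,0],[8,11],[10,14],[11,11],[15,19],[29,3],[39,12],[49,0]]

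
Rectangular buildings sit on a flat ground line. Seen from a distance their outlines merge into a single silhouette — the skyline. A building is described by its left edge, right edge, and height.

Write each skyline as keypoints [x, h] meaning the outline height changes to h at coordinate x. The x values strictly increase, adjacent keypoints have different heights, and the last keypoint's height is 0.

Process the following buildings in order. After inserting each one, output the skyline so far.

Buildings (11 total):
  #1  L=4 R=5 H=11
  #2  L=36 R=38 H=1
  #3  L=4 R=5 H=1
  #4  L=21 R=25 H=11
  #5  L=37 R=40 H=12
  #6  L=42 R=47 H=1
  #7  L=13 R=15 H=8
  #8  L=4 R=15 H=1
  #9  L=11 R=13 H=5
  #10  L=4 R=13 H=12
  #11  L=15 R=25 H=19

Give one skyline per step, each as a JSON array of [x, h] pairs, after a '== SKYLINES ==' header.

== SKYLINES ==
[[4,11],[5,0]]
[[4,11],[5,0],[36,1],[38,0]]
[[4,11],[5,0],[36,1],[38,0]]
[[4,11],[5,0],[21,11],[25,0],[36,1],[38,0]]
[[4,11],[5,0],[21,11],[25,0],[36,1],[37,12],[40,0]]
[[4,11],[5,0],[21,11],[25,0],[36,1],[37,12],[40,0],[42,1],[47,0]]
[[4,11],[5,0],[13,8],[15,0],[21,11],[25,0],[36,1],[37,12],[40,0],[42,1],[47,0]]
[[4,11],[5,1],[13,8],[15,0],[21,11],[25,0],[36,1],[37,12],[40,0],[42,1],[47,0]]
[[4,11],[5,1],[11,5],[13,8],[15,0],[21,11],[25,0],[36,1],[37,12],[40,0],[42,1],[47,0]]
[[4,12],[13,8],[15,0],[21,11],[25,0],[36,1],[37,12],[40,0],[42,1],[47,0]]
[[4,12],[13,8],[15,19],[25,0],[36,1],[37,12],[40,0],[42,1],[47,0]]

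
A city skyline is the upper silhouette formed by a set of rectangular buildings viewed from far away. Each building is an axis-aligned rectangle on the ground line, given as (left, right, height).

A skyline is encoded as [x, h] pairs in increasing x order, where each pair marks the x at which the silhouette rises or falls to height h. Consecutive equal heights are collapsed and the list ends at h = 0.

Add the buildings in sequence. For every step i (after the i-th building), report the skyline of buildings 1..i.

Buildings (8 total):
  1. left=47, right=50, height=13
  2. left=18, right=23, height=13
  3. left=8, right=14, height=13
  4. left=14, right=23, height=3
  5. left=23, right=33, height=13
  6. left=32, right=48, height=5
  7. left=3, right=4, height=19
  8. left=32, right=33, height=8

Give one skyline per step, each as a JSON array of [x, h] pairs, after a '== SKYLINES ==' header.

== SKYLINES ==
[[47,13],[50,0]]
[[18,13],[23,0],[47,13],[50,0]]
[[8,13],[14,0],[18,13],[23,0],[47,13],[50,0]]
[[8,13],[14,3],[18,13],[23,0],[47,13],[50,0]]
[[8,13],[14,3],[18,13],[33,0],[47,13],[50,0]]
[[8,13],[14,3],[18,13],[33,5],[47,13],[50,0]]
[[3,19],[4,0],[8,13],[14,3],[18,13],[33,5],[47,13],[50,0]]
[[3,19],[4,0],[8,13],[14,3],[18,13],[33,5],[47,13],[50,0]]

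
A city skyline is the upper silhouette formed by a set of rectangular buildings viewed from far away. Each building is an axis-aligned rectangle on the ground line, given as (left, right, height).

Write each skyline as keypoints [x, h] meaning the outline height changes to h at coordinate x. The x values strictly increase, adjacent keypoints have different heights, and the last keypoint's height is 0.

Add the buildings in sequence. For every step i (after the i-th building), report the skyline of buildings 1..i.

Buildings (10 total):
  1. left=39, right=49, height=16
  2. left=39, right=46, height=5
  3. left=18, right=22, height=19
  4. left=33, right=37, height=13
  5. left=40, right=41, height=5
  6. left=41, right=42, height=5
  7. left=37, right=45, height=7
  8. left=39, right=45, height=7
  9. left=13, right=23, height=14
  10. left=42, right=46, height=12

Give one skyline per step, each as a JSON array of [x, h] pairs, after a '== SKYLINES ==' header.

== SKYLINES ==
[[39,16],[49,0]]
[[39,16],[49,0]]
[[18,19],[22,0],[39,16],[49,0]]
[[18,19],[22,0],[33,13],[37,0],[39,16],[49,0]]
[[18,19],[22,0],[33,13],[37,0],[39,16],[49,0]]
[[18,19],[22,0],[33,13],[37,0],[39,16],[49,0]]
[[18,19],[22,0],[33,13],[37,7],[39,16],[49,0]]
[[18,19],[22,0],[33,13],[37,7],[39,16],[49,0]]
[[13,14],[18,19],[22,14],[23,0],[33,13],[37,7],[39,16],[49,0]]
[[13,14],[18,19],[22,14],[23,0],[33,13],[37,7],[39,16],[49,0]]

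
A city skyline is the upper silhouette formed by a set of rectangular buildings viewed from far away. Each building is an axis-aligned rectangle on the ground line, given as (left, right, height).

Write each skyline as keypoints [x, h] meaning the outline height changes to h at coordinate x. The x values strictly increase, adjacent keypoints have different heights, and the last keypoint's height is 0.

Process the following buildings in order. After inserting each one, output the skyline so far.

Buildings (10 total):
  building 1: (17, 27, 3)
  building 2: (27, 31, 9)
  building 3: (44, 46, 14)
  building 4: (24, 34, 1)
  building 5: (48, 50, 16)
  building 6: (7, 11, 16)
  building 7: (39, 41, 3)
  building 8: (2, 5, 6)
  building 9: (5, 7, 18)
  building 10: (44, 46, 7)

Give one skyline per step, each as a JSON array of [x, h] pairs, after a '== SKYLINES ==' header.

== SKYLINES ==
[[17,3],[27,0]]
[[17,3],[27,9],[31,0]]
[[17,3],[27,9],[31,0],[44,14],[46,0]]
[[17,3],[27,9],[31,1],[34,0],[44,14],[46,0]]
[[17,3],[27,9],[31,1],[34,0],[44,14],[46,0],[48,16],[50,0]]
[[7,16],[11,0],[17,3],[27,9],[31,1],[34,0],[44,14],[46,0],[48,16],[50,0]]
[[7,16],[11,0],[17,3],[27,9],[31,1],[34,0],[39,3],[41,0],[44,14],[46,0],[48,16],[50,0]]
[[2,6],[5,0],[7,16],[11,0],[17,3],[27,9],[31,1],[34,0],[39,3],[41,0],[44,14],[46,0],[48,16],[50,0]]
[[2,6],[5,18],[7,16],[11,0],[17,3],[27,9],[31,1],[34,0],[39,3],[41,0],[44,14],[46,0],[48,16],[50,0]]
[[2,6],[5,18],[7,16],[11,0],[17,3],[27,9],[31,1],[34,0],[39,3],[41,0],[44,14],[46,0],[48,16],[50,0]]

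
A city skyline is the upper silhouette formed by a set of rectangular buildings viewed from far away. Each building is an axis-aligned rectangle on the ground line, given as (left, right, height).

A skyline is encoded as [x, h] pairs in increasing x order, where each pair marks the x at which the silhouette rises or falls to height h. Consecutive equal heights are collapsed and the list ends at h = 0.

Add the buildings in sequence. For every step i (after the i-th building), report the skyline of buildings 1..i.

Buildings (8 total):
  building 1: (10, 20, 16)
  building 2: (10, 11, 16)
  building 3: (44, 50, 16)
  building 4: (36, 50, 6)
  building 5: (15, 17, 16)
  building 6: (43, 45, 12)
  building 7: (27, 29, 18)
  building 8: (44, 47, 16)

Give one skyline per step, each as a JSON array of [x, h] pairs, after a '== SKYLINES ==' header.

== SKYLINES ==
[[10,16],[20,0]]
[[10,16],[20,0]]
[[10,16],[20,0],[44,16],[50,0]]
[[10,16],[20,0],[36,6],[44,16],[50,0]]
[[10,16],[20,0],[36,6],[44,16],[50,0]]
[[10,16],[20,0],[36,6],[43,12],[44,16],[50,0]]
[[10,16],[20,0],[27,18],[29,0],[36,6],[43,12],[44,16],[50,0]]
[[10,16],[20,0],[27,18],[29,0],[36,6],[43,12],[44,16],[50,0]]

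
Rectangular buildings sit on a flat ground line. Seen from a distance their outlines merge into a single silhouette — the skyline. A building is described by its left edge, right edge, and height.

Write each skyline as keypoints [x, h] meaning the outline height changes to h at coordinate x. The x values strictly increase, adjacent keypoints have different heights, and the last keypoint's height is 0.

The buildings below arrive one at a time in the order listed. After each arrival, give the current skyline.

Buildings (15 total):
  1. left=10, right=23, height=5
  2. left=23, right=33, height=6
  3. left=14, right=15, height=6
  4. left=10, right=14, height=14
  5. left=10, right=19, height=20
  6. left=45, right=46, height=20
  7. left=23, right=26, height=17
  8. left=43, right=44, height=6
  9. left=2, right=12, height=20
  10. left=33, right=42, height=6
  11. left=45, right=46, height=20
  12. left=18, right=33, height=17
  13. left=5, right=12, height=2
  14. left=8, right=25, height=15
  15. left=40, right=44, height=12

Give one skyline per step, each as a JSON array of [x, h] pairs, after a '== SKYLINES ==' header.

== SKYLINES ==
[[10,5],[23,0]]
[[10,5],[23,6],[33,0]]
[[10,5],[14,6],[15,5],[23,6],[33,0]]
[[10,14],[14,6],[15,5],[23,6],[33,0]]
[[10,20],[19,5],[23,6],[33,0]]
[[10,20],[19,5],[23,6],[33,0],[45,20],[46,0]]
[[10,20],[19,5],[23,17],[26,6],[33,0],[45,20],[46,0]]
[[10,20],[19,5],[23,17],[26,6],[33,0],[43,6],[44,0],[45,20],[46,0]]
[[2,20],[19,5],[23,17],[26,6],[33,0],[43,6],[44,0],[45,20],[46,0]]
[[2,20],[19,5],[23,17],[26,6],[42,0],[43,6],[44,0],[45,20],[46,0]]
[[2,20],[19,5],[23,17],[26,6],[42,0],[43,6],[44,0],[45,20],[46,0]]
[[2,20],[19,17],[33,6],[42,0],[43,6],[44,0],[45,20],[46,0]]
[[2,20],[19,17],[33,6],[42,0],[43,6],[44,0],[45,20],[46,0]]
[[2,20],[19,17],[33,6],[42,0],[43,6],[44,0],[45,20],[46,0]]
[[2,20],[19,17],[33,6],[40,12],[44,0],[45,20],[46,0]]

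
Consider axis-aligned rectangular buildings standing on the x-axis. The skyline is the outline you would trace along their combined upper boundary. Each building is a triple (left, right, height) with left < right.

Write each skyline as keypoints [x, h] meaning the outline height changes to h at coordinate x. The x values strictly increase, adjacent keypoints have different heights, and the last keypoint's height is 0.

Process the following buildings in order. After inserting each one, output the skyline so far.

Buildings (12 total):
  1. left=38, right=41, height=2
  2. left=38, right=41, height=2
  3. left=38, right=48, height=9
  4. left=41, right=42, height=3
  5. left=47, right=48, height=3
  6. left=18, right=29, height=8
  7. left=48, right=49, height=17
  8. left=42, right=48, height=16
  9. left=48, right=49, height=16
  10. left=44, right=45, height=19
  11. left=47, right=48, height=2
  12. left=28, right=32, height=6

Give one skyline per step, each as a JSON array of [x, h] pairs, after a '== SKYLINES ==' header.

== SKYLINES ==
[[38,2],[41,0]]
[[38,2],[41,0]]
[[38,9],[48,0]]
[[38,9],[48,0]]
[[38,9],[48,0]]
[[18,8],[29,0],[38,9],[48,0]]
[[18,8],[29,0],[38,9],[48,17],[49,0]]
[[18,8],[29,0],[38,9],[42,16],[48,17],[49,0]]
[[18,8],[29,0],[38,9],[42,16],[48,17],[49,0]]
[[18,8],[29,0],[38,9],[42,16],[44,19],[45,16],[48,17],[49,0]]
[[18,8],[29,0],[38,9],[42,16],[44,19],[45,16],[48,17],[49,0]]
[[18,8],[29,6],[32,0],[38,9],[42,16],[44,19],[45,16],[48,17],[49,0]]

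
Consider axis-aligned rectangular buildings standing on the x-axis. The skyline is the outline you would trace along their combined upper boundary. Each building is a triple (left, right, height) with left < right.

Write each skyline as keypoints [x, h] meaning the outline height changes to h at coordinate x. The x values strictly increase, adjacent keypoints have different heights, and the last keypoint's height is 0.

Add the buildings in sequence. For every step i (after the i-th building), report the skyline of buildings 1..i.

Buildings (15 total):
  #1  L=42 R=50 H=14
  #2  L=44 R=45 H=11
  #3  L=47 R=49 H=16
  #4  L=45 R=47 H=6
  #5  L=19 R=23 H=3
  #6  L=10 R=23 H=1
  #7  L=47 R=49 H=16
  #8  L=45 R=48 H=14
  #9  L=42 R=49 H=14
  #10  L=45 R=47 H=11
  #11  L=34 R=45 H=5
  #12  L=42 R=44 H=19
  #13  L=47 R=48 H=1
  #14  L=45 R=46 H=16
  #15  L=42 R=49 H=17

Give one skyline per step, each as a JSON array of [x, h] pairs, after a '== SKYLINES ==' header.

== SKYLINES ==
[[42,14],[50,0]]
[[42,14],[50,0]]
[[42,14],[47,16],[49,14],[50,0]]
[[42,14],[47,16],[49,14],[50,0]]
[[19,3],[23,0],[42,14],[47,16],[49,14],[50,0]]
[[10,1],[19,3],[23,0],[42,14],[47,16],[49,14],[50,0]]
[[10,1],[19,3],[23,0],[42,14],[47,16],[49,14],[50,0]]
[[10,1],[19,3],[23,0],[42,14],[47,16],[49,14],[50,0]]
[[10,1],[19,3],[23,0],[42,14],[47,16],[49,14],[50,0]]
[[10,1],[19,3],[23,0],[42,14],[47,16],[49,14],[50,0]]
[[10,1],[19,3],[23,0],[34,5],[42,14],[47,16],[49,14],[50,0]]
[[10,1],[19,3],[23,0],[34,5],[42,19],[44,14],[47,16],[49,14],[50,0]]
[[10,1],[19,3],[23,0],[34,5],[42,19],[44,14],[47,16],[49,14],[50,0]]
[[10,1],[19,3],[23,0],[34,5],[42,19],[44,14],[45,16],[46,14],[47,16],[49,14],[50,0]]
[[10,1],[19,3],[23,0],[34,5],[42,19],[44,17],[49,14],[50,0]]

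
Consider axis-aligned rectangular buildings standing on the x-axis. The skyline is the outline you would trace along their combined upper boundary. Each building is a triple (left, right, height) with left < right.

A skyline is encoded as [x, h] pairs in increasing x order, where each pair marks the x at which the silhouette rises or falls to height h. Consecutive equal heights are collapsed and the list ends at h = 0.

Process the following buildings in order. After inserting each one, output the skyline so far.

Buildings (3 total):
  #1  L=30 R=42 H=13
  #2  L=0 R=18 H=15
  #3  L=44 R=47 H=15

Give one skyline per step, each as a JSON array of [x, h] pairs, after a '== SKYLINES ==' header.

== SKYLINES ==
[[30,13],[42,0]]
[[0,15],[18,0],[30,13],[42,0]]
[[0,15],[18,0],[30,13],[42,0],[44,15],[47,0]]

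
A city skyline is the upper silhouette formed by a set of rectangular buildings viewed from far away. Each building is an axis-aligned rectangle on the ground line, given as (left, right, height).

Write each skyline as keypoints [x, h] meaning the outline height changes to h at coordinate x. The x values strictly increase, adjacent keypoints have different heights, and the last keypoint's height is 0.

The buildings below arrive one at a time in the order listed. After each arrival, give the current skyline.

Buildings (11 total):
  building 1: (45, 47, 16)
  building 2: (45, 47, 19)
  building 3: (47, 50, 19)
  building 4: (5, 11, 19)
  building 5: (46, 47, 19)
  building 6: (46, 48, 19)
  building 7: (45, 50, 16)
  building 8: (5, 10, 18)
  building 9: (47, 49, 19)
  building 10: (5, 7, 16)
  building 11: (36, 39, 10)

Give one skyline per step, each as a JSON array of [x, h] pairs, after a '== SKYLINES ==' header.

== SKYLINES ==
[[45,16],[47,0]]
[[45,19],[47,0]]
[[45,19],[50,0]]
[[5,19],[11,0],[45,19],[50,0]]
[[5,19],[11,0],[45,19],[50,0]]
[[5,19],[11,0],[45,19],[50,0]]
[[5,19],[11,0],[45,19],[50,0]]
[[5,19],[11,0],[45,19],[50,0]]
[[5,19],[11,0],[45,19],[50,0]]
[[5,19],[11,0],[45,19],[50,0]]
[[5,19],[11,0],[36,10],[39,0],[45,19],[50,0]]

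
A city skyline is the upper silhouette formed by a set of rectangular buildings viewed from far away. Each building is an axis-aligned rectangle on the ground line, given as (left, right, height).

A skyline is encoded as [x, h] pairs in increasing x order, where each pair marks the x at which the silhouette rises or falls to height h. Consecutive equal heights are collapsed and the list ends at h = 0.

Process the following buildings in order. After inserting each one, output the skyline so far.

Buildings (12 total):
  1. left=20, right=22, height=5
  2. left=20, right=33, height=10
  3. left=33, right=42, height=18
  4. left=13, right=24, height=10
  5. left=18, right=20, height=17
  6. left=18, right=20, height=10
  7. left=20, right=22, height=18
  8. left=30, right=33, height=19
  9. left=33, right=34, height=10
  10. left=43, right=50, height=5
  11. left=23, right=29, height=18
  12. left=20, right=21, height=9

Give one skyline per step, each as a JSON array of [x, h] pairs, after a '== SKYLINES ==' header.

== SKYLINES ==
[[20,5],[22,0]]
[[20,10],[33,0]]
[[20,10],[33,18],[42,0]]
[[13,10],[33,18],[42,0]]
[[13,10],[18,17],[20,10],[33,18],[42,0]]
[[13,10],[18,17],[20,10],[33,18],[42,0]]
[[13,10],[18,17],[20,18],[22,10],[33,18],[42,0]]
[[13,10],[18,17],[20,18],[22,10],[30,19],[33,18],[42,0]]
[[13,10],[18,17],[20,18],[22,10],[30,19],[33,18],[42,0]]
[[13,10],[18,17],[20,18],[22,10],[30,19],[33,18],[42,0],[43,5],[50,0]]
[[13,10],[18,17],[20,18],[22,10],[23,18],[29,10],[30,19],[33,18],[42,0],[43,5],[50,0]]
[[13,10],[18,17],[20,18],[22,10],[23,18],[29,10],[30,19],[33,18],[42,0],[43,5],[50,0]]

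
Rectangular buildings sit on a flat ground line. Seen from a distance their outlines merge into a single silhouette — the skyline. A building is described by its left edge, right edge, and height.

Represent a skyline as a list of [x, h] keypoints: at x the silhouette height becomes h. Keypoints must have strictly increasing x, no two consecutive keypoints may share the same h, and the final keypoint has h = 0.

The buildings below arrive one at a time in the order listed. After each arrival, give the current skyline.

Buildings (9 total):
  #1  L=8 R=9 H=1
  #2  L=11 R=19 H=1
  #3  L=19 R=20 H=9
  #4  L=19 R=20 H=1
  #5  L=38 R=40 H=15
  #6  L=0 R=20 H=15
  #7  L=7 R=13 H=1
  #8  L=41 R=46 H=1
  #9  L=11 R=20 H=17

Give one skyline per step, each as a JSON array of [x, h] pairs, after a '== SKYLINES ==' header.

== SKYLINES ==
[[8,1],[9,0]]
[[8,1],[9,0],[11,1],[19,0]]
[[8,1],[9,0],[11,1],[19,9],[20,0]]
[[8,1],[9,0],[11,1],[19,9],[20,0]]
[[8,1],[9,0],[11,1],[19,9],[20,0],[38,15],[40,0]]
[[0,15],[20,0],[38,15],[40,0]]
[[0,15],[20,0],[38,15],[40,0]]
[[0,15],[20,0],[38,15],[40,0],[41,1],[46,0]]
[[0,15],[11,17],[20,0],[38,15],[40,0],[41,1],[46,0]]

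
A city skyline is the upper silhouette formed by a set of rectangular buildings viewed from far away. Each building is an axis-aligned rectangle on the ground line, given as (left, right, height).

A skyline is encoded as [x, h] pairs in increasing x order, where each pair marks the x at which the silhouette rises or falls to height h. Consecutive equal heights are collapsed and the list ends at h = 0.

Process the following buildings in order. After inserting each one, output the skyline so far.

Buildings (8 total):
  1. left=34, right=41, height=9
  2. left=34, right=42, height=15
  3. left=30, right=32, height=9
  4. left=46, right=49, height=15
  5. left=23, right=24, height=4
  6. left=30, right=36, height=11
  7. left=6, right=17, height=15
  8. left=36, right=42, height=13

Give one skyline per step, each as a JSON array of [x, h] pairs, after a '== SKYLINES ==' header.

== SKYLINES ==
[[34,9],[41,0]]
[[34,15],[42,0]]
[[30,9],[32,0],[34,15],[42,0]]
[[30,9],[32,0],[34,15],[42,0],[46,15],[49,0]]
[[23,4],[24,0],[30,9],[32,0],[34,15],[42,0],[46,15],[49,0]]
[[23,4],[24,0],[30,11],[34,15],[42,0],[46,15],[49,0]]
[[6,15],[17,0],[23,4],[24,0],[30,11],[34,15],[42,0],[46,15],[49,0]]
[[6,15],[17,0],[23,4],[24,0],[30,11],[34,15],[42,0],[46,15],[49,0]]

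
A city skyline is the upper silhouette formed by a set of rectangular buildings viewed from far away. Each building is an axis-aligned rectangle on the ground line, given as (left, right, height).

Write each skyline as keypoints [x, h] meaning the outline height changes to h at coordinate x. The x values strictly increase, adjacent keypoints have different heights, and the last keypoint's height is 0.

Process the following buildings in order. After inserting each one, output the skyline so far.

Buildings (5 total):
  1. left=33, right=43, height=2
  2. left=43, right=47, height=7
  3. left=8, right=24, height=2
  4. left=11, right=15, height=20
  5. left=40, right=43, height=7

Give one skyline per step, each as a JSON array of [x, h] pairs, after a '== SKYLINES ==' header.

== SKYLINES ==
[[33,2],[43,0]]
[[33,2],[43,7],[47,0]]
[[8,2],[24,0],[33,2],[43,7],[47,0]]
[[8,2],[11,20],[15,2],[24,0],[33,2],[43,7],[47,0]]
[[8,2],[11,20],[15,2],[24,0],[33,2],[40,7],[47,0]]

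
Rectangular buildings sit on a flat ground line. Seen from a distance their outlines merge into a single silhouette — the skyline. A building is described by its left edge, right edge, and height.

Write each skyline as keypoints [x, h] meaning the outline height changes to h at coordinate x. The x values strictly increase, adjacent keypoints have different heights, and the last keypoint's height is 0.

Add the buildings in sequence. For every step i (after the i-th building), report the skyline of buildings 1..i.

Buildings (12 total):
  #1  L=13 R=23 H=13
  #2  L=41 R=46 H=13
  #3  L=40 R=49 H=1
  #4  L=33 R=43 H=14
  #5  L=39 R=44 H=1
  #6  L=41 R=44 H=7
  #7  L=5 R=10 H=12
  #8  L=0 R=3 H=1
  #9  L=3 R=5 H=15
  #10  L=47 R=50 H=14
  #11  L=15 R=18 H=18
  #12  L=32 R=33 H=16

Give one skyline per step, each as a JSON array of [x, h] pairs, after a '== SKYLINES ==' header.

== SKYLINES ==
[[13,13],[23,0]]
[[13,13],[23,0],[41,13],[46,0]]
[[13,13],[23,0],[40,1],[41,13],[46,1],[49,0]]
[[13,13],[23,0],[33,14],[43,13],[46,1],[49,0]]
[[13,13],[23,0],[33,14],[43,13],[46,1],[49,0]]
[[13,13],[23,0],[33,14],[43,13],[46,1],[49,0]]
[[5,12],[10,0],[13,13],[23,0],[33,14],[43,13],[46,1],[49,0]]
[[0,1],[3,0],[5,12],[10,0],[13,13],[23,0],[33,14],[43,13],[46,1],[49,0]]
[[0,1],[3,15],[5,12],[10,0],[13,13],[23,0],[33,14],[43,13],[46,1],[49,0]]
[[0,1],[3,15],[5,12],[10,0],[13,13],[23,0],[33,14],[43,13],[46,1],[47,14],[50,0]]
[[0,1],[3,15],[5,12],[10,0],[13,13],[15,18],[18,13],[23,0],[33,14],[43,13],[46,1],[47,14],[50,0]]
[[0,1],[3,15],[5,12],[10,0],[13,13],[15,18],[18,13],[23,0],[32,16],[33,14],[43,13],[46,1],[47,14],[50,0]]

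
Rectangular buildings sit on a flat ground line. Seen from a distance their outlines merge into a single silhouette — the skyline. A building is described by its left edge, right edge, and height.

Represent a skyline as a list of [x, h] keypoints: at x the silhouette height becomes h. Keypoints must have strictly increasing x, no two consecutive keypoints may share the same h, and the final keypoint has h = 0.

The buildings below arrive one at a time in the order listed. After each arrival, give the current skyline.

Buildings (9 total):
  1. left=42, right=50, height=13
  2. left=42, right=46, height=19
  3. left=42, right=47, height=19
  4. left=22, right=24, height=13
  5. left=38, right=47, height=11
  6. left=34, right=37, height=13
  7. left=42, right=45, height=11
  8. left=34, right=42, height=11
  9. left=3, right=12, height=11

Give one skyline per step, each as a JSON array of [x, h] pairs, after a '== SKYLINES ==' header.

== SKYLINES ==
[[42,13],[50,0]]
[[42,19],[46,13],[50,0]]
[[42,19],[47,13],[50,0]]
[[22,13],[24,0],[42,19],[47,13],[50,0]]
[[22,13],[24,0],[38,11],[42,19],[47,13],[50,0]]
[[22,13],[24,0],[34,13],[37,0],[38,11],[42,19],[47,13],[50,0]]
[[22,13],[24,0],[34,13],[37,0],[38,11],[42,19],[47,13],[50,0]]
[[22,13],[24,0],[34,13],[37,11],[42,19],[47,13],[50,0]]
[[3,11],[12,0],[22,13],[24,0],[34,13],[37,11],[42,19],[47,13],[50,0]]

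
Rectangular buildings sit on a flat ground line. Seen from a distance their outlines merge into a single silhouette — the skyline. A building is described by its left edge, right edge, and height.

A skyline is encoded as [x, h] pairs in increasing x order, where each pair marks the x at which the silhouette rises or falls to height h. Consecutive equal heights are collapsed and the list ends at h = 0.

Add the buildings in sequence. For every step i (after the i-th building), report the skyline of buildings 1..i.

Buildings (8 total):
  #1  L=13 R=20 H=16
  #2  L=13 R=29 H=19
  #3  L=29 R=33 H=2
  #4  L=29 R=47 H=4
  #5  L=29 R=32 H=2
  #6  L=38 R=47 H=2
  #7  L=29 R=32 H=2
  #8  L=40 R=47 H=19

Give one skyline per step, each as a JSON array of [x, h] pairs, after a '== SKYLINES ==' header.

== SKYLINES ==
[[13,16],[20,0]]
[[13,19],[29,0]]
[[13,19],[29,2],[33,0]]
[[13,19],[29,4],[47,0]]
[[13,19],[29,4],[47,0]]
[[13,19],[29,4],[47,0]]
[[13,19],[29,4],[47,0]]
[[13,19],[29,4],[40,19],[47,0]]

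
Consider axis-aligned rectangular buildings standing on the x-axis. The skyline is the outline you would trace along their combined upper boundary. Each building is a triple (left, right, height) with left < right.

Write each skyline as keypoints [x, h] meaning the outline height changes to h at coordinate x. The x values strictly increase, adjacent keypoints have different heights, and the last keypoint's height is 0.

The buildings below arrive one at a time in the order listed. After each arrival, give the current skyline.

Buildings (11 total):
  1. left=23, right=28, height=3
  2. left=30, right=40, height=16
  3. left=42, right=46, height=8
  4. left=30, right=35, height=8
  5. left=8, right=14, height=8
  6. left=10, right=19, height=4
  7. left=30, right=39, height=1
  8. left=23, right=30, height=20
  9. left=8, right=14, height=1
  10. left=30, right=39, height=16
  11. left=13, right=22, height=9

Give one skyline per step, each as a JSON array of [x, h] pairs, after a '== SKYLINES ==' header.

== SKYLINES ==
[[23,3],[28,0]]
[[23,3],[28,0],[30,16],[40,0]]
[[23,3],[28,0],[30,16],[40,0],[42,8],[46,0]]
[[23,3],[28,0],[30,16],[40,0],[42,8],[46,0]]
[[8,8],[14,0],[23,3],[28,0],[30,16],[40,0],[42,8],[46,0]]
[[8,8],[14,4],[19,0],[23,3],[28,0],[30,16],[40,0],[42,8],[46,0]]
[[8,8],[14,4],[19,0],[23,3],[28,0],[30,16],[40,0],[42,8],[46,0]]
[[8,8],[14,4],[19,0],[23,20],[30,16],[40,0],[42,8],[46,0]]
[[8,8],[14,4],[19,0],[23,20],[30,16],[40,0],[42,8],[46,0]]
[[8,8],[14,4],[19,0],[23,20],[30,16],[40,0],[42,8],[46,0]]
[[8,8],[13,9],[22,0],[23,20],[30,16],[40,0],[42,8],[46,0]]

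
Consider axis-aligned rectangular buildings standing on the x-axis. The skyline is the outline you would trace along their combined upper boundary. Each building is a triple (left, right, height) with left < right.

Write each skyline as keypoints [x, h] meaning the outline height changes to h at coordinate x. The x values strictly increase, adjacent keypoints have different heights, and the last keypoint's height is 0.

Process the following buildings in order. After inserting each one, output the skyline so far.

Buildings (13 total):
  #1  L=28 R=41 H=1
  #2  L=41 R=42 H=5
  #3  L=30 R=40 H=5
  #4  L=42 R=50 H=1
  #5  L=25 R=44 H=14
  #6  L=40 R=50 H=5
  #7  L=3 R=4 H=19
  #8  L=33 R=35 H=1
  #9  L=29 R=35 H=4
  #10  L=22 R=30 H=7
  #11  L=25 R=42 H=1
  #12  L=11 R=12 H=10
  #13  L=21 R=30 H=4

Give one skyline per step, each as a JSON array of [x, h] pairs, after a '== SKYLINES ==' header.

== SKYLINES ==
[[28,1],[41,0]]
[[28,1],[41,5],[42,0]]
[[28,1],[30,5],[40,1],[41,5],[42,0]]
[[28,1],[30,5],[40,1],[41,5],[42,1],[50,0]]
[[25,14],[44,1],[50,0]]
[[25,14],[44,5],[50,0]]
[[3,19],[4,0],[25,14],[44,5],[50,0]]
[[3,19],[4,0],[25,14],[44,5],[50,0]]
[[3,19],[4,0],[25,14],[44,5],[50,0]]
[[3,19],[4,0],[22,7],[25,14],[44,5],[50,0]]
[[3,19],[4,0],[22,7],[25,14],[44,5],[50,0]]
[[3,19],[4,0],[11,10],[12,0],[22,7],[25,14],[44,5],[50,0]]
[[3,19],[4,0],[11,10],[12,0],[21,4],[22,7],[25,14],[44,5],[50,0]]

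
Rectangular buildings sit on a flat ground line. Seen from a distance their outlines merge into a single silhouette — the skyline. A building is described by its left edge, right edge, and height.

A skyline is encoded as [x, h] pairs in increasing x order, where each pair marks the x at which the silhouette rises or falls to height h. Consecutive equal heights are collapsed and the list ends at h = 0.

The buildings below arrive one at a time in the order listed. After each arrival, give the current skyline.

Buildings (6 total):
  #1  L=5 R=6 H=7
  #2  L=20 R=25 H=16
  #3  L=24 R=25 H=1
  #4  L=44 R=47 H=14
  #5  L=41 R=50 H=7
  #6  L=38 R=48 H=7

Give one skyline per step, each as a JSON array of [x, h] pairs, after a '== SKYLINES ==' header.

== SKYLINES ==
[[5,7],[6,0]]
[[5,7],[6,0],[20,16],[25,0]]
[[5,7],[6,0],[20,16],[25,0]]
[[5,7],[6,0],[20,16],[25,0],[44,14],[47,0]]
[[5,7],[6,0],[20,16],[25,0],[41,7],[44,14],[47,7],[50,0]]
[[5,7],[6,0],[20,16],[25,0],[38,7],[44,14],[47,7],[50,0]]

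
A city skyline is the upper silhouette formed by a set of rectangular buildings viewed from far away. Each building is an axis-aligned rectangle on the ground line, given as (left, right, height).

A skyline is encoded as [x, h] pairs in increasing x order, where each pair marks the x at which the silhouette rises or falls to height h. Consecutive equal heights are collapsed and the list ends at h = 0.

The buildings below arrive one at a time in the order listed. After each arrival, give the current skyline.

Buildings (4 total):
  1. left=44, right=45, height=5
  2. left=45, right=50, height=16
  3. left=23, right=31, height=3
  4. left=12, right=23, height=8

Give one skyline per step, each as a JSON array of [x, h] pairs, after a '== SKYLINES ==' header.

== SKYLINES ==
[[44,5],[45,0]]
[[44,5],[45,16],[50,0]]
[[23,3],[31,0],[44,5],[45,16],[50,0]]
[[12,8],[23,3],[31,0],[44,5],[45,16],[50,0]]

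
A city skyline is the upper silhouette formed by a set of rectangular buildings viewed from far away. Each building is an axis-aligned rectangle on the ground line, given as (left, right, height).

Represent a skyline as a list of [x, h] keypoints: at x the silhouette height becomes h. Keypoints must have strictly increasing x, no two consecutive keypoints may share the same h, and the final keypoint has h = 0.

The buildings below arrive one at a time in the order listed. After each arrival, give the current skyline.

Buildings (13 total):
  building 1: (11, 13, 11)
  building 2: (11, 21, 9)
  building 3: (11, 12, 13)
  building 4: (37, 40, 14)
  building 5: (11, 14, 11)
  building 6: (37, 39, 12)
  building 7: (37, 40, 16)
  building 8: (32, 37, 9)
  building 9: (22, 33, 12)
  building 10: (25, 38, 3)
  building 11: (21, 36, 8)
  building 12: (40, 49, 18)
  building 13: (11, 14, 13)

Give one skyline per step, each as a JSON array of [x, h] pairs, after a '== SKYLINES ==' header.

== SKYLINES ==
[[11,11],[13,0]]
[[11,11],[13,9],[21,0]]
[[11,13],[12,11],[13,9],[21,0]]
[[11,13],[12,11],[13,9],[21,0],[37,14],[40,0]]
[[11,13],[12,11],[14,9],[21,0],[37,14],[40,0]]
[[11,13],[12,11],[14,9],[21,0],[37,14],[40,0]]
[[11,13],[12,11],[14,9],[21,0],[37,16],[40,0]]
[[11,13],[12,11],[14,9],[21,0],[32,9],[37,16],[40,0]]
[[11,13],[12,11],[14,9],[21,0],[22,12],[33,9],[37,16],[40,0]]
[[11,13],[12,11],[14,9],[21,0],[22,12],[33,9],[37,16],[40,0]]
[[11,13],[12,11],[14,9],[21,8],[22,12],[33,9],[37,16],[40,0]]
[[11,13],[12,11],[14,9],[21,8],[22,12],[33,9],[37,16],[40,18],[49,0]]
[[11,13],[14,9],[21,8],[22,12],[33,9],[37,16],[40,18],[49,0]]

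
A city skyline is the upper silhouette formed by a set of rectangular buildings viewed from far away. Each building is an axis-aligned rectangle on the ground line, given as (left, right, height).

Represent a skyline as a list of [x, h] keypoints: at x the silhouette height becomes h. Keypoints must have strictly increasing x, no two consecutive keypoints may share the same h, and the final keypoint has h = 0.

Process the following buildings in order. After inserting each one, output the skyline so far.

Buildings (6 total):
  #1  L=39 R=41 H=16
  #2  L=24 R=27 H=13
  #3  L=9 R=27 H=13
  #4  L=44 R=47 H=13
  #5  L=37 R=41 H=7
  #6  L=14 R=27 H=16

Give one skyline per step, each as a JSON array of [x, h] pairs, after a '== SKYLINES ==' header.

== SKYLINES ==
[[39,16],[41,0]]
[[24,13],[27,0],[39,16],[41,0]]
[[9,13],[27,0],[39,16],[41,0]]
[[9,13],[27,0],[39,16],[41,0],[44,13],[47,0]]
[[9,13],[27,0],[37,7],[39,16],[41,0],[44,13],[47,0]]
[[9,13],[14,16],[27,0],[37,7],[39,16],[41,0],[44,13],[47,0]]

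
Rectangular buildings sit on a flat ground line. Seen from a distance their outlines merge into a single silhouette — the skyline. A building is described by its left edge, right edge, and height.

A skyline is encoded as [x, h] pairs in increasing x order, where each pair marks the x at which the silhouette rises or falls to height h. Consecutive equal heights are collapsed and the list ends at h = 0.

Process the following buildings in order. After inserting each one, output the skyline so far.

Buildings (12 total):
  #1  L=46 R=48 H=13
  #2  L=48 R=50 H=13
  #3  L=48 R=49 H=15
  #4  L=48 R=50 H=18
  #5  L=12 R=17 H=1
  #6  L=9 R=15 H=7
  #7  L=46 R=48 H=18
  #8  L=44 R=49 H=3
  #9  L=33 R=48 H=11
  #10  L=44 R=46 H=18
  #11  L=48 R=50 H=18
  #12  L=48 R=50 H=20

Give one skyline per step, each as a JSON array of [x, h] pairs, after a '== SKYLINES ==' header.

== SKYLINES ==
[[46,13],[48,0]]
[[46,13],[50,0]]
[[46,13],[48,15],[49,13],[50,0]]
[[46,13],[48,18],[50,0]]
[[12,1],[17,0],[46,13],[48,18],[50,0]]
[[9,7],[15,1],[17,0],[46,13],[48,18],[50,0]]
[[9,7],[15,1],[17,0],[46,18],[50,0]]
[[9,7],[15,1],[17,0],[44,3],[46,18],[50,0]]
[[9,7],[15,1],[17,0],[33,11],[46,18],[50,0]]
[[9,7],[15,1],[17,0],[33,11],[44,18],[50,0]]
[[9,7],[15,1],[17,0],[33,11],[44,18],[50,0]]
[[9,7],[15,1],[17,0],[33,11],[44,18],[48,20],[50,0]]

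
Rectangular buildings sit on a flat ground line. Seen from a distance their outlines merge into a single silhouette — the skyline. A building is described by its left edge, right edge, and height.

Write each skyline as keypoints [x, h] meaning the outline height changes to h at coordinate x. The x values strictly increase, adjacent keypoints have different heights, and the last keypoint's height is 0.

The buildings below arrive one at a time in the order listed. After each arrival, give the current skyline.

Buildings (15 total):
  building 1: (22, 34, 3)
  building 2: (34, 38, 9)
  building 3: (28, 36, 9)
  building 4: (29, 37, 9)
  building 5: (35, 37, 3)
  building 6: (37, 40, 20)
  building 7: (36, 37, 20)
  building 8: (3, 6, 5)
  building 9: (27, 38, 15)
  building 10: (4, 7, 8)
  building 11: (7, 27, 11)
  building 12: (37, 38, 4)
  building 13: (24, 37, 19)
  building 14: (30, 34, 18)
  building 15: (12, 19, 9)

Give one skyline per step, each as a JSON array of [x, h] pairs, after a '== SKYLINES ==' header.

== SKYLINES ==
[[22,3],[34,0]]
[[22,3],[34,9],[38,0]]
[[22,3],[28,9],[38,0]]
[[22,3],[28,9],[38,0]]
[[22,3],[28,9],[38,0]]
[[22,3],[28,9],[37,20],[40,0]]
[[22,3],[28,9],[36,20],[40,0]]
[[3,5],[6,0],[22,3],[28,9],[36,20],[40,0]]
[[3,5],[6,0],[22,3],[27,15],[36,20],[40,0]]
[[3,5],[4,8],[7,0],[22,3],[27,15],[36,20],[40,0]]
[[3,5],[4,8],[7,11],[27,15],[36,20],[40,0]]
[[3,5],[4,8],[7,11],[27,15],[36,20],[40,0]]
[[3,5],[4,8],[7,11],[24,19],[36,20],[40,0]]
[[3,5],[4,8],[7,11],[24,19],[36,20],[40,0]]
[[3,5],[4,8],[7,11],[24,19],[36,20],[40,0]]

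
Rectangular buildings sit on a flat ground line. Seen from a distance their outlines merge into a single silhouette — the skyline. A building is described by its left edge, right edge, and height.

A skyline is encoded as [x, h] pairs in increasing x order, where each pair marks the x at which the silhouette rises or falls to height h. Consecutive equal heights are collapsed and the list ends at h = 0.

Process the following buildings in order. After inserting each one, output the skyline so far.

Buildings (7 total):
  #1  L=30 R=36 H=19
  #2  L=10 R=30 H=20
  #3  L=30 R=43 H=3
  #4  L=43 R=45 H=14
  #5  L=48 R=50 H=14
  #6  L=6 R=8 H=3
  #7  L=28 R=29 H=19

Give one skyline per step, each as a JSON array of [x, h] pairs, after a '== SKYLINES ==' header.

== SKYLINES ==
[[30,19],[36,0]]
[[10,20],[30,19],[36,0]]
[[10,20],[30,19],[36,3],[43,0]]
[[10,20],[30,19],[36,3],[43,14],[45,0]]
[[10,20],[30,19],[36,3],[43,14],[45,0],[48,14],[50,0]]
[[6,3],[8,0],[10,20],[30,19],[36,3],[43,14],[45,0],[48,14],[50,0]]
[[6,3],[8,0],[10,20],[30,19],[36,3],[43,14],[45,0],[48,14],[50,0]]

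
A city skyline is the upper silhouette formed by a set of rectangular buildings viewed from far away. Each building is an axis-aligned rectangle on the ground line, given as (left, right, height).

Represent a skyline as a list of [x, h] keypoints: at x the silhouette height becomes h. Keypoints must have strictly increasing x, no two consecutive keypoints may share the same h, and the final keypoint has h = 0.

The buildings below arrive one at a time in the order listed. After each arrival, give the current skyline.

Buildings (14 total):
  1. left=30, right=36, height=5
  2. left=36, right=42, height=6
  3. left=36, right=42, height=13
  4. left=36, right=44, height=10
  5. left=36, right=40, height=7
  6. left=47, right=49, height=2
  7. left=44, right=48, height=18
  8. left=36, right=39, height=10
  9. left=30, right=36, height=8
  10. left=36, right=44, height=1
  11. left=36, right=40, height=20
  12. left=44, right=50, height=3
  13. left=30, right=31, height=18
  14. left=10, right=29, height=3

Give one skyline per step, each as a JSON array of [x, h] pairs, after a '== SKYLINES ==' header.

== SKYLINES ==
[[30,5],[36,0]]
[[30,5],[36,6],[42,0]]
[[30,5],[36,13],[42,0]]
[[30,5],[36,13],[42,10],[44,0]]
[[30,5],[36,13],[42,10],[44,0]]
[[30,5],[36,13],[42,10],[44,0],[47,2],[49,0]]
[[30,5],[36,13],[42,10],[44,18],[48,2],[49,0]]
[[30,5],[36,13],[42,10],[44,18],[48,2],[49,0]]
[[30,8],[36,13],[42,10],[44,18],[48,2],[49,0]]
[[30,8],[36,13],[42,10],[44,18],[48,2],[49,0]]
[[30,8],[36,20],[40,13],[42,10],[44,18],[48,2],[49,0]]
[[30,8],[36,20],[40,13],[42,10],[44,18],[48,3],[50,0]]
[[30,18],[31,8],[36,20],[40,13],[42,10],[44,18],[48,3],[50,0]]
[[10,3],[29,0],[30,18],[31,8],[36,20],[40,13],[42,10],[44,18],[48,3],[50,0]]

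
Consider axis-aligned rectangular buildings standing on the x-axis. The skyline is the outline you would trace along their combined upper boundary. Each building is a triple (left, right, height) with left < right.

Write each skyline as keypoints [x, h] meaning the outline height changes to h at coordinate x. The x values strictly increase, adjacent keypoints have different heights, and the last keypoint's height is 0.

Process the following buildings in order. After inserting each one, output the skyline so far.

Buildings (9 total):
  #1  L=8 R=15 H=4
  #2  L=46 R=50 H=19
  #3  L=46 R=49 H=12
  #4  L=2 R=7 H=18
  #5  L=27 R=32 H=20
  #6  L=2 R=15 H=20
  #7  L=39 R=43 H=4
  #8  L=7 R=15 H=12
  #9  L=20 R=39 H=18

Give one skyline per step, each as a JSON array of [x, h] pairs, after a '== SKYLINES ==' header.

== SKYLINES ==
[[8,4],[15,0]]
[[8,4],[15,0],[46,19],[50,0]]
[[8,4],[15,0],[46,19],[50,0]]
[[2,18],[7,0],[8,4],[15,0],[46,19],[50,0]]
[[2,18],[7,0],[8,4],[15,0],[27,20],[32,0],[46,19],[50,0]]
[[2,20],[15,0],[27,20],[32,0],[46,19],[50,0]]
[[2,20],[15,0],[27,20],[32,0],[39,4],[43,0],[46,19],[50,0]]
[[2,20],[15,0],[27,20],[32,0],[39,4],[43,0],[46,19],[50,0]]
[[2,20],[15,0],[20,18],[27,20],[32,18],[39,4],[43,0],[46,19],[50,0]]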